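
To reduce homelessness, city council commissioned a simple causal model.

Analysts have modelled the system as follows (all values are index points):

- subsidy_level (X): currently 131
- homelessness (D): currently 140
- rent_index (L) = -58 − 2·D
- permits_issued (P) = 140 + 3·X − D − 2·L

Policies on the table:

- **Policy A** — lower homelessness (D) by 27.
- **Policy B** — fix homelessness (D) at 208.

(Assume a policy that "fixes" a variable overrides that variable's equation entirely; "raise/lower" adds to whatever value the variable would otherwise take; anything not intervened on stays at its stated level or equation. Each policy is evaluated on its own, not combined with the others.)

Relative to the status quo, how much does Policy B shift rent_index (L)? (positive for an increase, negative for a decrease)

-136

Baseline:
  D = 140
  L = -58 − 2·140 = -338
Policy B (D := 208):
  D = 208
  L = -58 − 2·208 = -474
Change in L: -474 − (-338) = -136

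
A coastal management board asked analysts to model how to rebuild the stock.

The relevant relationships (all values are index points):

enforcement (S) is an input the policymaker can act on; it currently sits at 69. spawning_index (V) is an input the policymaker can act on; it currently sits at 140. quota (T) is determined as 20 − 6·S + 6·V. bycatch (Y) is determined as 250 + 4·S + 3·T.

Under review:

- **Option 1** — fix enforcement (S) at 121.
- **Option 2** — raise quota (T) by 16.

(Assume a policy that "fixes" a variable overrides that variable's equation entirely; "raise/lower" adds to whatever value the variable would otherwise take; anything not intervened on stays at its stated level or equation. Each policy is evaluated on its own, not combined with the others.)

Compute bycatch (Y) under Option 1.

1136

Option 1 (S := 121):
  S = 121
  V = 140
  T = 20 − 6·121 + 6·140 = 134
  Y = 250 + 4·121 + 3·134 = 1136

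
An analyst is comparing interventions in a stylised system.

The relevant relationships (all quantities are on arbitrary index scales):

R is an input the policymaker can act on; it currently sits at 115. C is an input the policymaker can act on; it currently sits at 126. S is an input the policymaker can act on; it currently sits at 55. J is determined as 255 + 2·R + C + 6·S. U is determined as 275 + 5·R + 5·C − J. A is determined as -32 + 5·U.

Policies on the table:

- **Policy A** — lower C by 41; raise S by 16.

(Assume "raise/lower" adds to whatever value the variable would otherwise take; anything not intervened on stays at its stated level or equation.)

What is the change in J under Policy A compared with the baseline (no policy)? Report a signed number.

Baseline:
  R = 115
  C = 126
  S = 55
  J = 255 + 2·115 + 126 + 6·55 = 941
Policy A (C − 41, S + 16):
  R = 115
  C = 126 − 41 = 85
  S = 55 + 16 = 71
  J = 255 + 2·115 + 85 + 6·71 = 996
Change in J: 996 − 941 = 55

55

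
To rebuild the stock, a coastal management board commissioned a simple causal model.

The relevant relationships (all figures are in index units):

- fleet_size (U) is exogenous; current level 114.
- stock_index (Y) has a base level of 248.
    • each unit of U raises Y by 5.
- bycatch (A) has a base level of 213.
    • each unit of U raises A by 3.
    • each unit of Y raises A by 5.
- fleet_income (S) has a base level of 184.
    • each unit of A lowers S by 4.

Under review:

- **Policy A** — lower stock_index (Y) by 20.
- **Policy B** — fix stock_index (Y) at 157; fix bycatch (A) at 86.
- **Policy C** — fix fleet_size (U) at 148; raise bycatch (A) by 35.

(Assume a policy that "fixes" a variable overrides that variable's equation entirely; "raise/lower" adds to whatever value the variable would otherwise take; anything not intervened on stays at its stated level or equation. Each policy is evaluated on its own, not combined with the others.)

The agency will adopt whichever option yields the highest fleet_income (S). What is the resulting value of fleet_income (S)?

Policy A (Y − 20):
  U = 114
  Y = 248 + 5·114 (−20 from intervention) = 798
  A = 213 + 3·114 + 5·798 = 4545
  S = 184 − 4·4545 = -17996
Policy B (Y := 157, A := 86):
  U = 114
  Y = 157
  A = 86
  S = 184 − 4·86 = -160
Policy C (U := 148, A + 35):
  U = 148
  Y = 248 + 5·148 = 988
  A = 213 + 3·148 + 5·988 (+35 from intervention) = 5632
  S = 184 − 4·5632 = -22344
Comparing — Policy A: S=-17996, Policy B: S=-160, Policy C: S=-22344. Highest is -160 (Policy B).

-160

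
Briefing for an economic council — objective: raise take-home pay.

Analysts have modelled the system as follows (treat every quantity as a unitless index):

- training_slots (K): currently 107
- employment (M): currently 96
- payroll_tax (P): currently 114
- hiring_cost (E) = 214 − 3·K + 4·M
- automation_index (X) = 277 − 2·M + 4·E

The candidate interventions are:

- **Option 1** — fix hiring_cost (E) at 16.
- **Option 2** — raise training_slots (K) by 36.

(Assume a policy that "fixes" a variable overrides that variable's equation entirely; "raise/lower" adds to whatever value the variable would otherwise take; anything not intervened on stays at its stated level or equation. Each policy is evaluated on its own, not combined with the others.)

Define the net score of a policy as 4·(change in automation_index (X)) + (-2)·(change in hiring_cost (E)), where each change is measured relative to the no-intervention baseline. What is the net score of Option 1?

Baseline:
  K = 107
  M = 96
  E = 214 − 3·107 + 4·96 = 277
  X = 277 − 2·96 + 4·277 = 1193
Option 1 (E := 16):
  K = 107
  M = 96
  E = 16
  X = 277 − 2·96 + 4·16 = 149
ΔX = 149 − 1193 = -1044; ΔE = 16 − 277 = -261
Score = 4·(-1044) + (-2)·(-261) = -3654

-3654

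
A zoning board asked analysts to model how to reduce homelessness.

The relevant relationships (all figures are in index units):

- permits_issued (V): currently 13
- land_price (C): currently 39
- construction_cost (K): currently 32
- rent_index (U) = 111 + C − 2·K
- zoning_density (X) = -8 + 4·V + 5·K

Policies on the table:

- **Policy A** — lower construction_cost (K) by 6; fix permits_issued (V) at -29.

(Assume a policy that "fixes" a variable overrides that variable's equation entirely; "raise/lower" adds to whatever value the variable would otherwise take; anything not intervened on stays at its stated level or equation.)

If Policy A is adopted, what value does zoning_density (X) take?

Policy A (K − 6, V := -29):
  V = -29
  K = 32 − 6 = 26
  X = -8 + 4·(-29) + 5·26 = 6

6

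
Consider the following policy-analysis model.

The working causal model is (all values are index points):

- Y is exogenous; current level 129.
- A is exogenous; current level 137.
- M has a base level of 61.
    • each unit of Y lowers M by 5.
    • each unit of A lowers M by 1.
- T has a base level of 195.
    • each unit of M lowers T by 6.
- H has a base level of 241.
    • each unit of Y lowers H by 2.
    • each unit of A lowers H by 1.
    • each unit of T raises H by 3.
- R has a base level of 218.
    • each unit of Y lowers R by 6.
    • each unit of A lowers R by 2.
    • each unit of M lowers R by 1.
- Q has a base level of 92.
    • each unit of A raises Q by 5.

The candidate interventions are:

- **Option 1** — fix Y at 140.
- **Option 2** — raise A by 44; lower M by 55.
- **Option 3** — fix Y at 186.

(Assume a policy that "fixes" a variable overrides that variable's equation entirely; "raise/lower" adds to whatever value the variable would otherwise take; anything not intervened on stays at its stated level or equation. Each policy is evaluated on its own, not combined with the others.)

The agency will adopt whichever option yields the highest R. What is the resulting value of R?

-98

Option 1 (Y := 140):
  Y = 140
  A = 137
  M = 61 − 5·140 − 137 = -776
  R = 218 − 6·140 − 2·137 − (-776) = -120
Option 2 (A + 44, M − 55):
  Y = 129
  A = 137 + 44 = 181
  M = 61 − 5·129 − 181 (−55 from intervention) = -820
  R = 218 − 6·129 − 2·181 − (-820) = -98
Option 3 (Y := 186):
  Y = 186
  A = 137
  M = 61 − 5·186 − 137 = -1006
  R = 218 − 6·186 − 2·137 − (-1006) = -166
Comparing — Option 1: R=-120, Option 2: R=-98, Option 3: R=-166. Highest is -98 (Option 2).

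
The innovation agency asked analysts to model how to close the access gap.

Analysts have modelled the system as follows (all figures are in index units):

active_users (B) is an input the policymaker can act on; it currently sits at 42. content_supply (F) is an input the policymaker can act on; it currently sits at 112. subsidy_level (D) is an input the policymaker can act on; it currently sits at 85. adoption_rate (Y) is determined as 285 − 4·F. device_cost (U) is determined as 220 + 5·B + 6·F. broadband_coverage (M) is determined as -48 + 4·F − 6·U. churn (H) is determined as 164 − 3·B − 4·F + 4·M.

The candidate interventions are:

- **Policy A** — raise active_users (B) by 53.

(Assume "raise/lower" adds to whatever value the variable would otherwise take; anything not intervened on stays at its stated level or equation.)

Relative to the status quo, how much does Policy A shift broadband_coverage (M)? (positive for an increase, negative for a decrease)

Baseline:
  B = 42
  F = 112
  U = 220 + 5·42 + 6·112 = 1102
  M = -48 + 4·112 − 6·1102 = -6212
Policy A (B + 53):
  B = 42 + 53 = 95
  F = 112
  U = 220 + 5·95 + 6·112 = 1367
  M = -48 + 4·112 − 6·1367 = -7802
Change in M: -7802 − (-6212) = -1590

-1590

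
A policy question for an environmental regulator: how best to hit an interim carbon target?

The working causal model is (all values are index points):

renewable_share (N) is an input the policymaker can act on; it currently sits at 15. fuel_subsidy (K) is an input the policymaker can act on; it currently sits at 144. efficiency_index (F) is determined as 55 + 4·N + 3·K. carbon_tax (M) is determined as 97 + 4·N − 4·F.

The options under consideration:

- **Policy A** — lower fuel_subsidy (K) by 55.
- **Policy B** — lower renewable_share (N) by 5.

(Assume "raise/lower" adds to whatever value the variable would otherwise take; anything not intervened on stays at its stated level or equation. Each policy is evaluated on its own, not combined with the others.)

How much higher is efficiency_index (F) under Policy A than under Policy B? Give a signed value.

-145

Policy A (K − 55):
  N = 15
  K = 144 − 55 = 89
  F = 55 + 4·15 + 3·89 = 382
Policy B (N − 5):
  N = 15 − 5 = 10
  K = 144
  F = 55 + 4·10 + 3·144 = 527
F: 382 − 527 = -145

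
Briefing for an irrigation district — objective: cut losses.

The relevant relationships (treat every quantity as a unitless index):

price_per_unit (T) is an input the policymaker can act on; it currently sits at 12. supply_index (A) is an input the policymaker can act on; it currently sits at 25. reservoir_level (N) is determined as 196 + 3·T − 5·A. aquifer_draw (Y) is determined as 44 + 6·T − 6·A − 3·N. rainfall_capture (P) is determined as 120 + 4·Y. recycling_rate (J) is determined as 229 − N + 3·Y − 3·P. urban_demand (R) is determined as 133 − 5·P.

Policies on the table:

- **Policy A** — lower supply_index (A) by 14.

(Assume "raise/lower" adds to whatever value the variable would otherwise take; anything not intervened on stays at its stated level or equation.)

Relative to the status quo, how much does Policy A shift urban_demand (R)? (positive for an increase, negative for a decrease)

Baseline:
  T = 12
  A = 25
  N = 196 + 3·12 − 5·25 = 107
  Y = 44 + 6·12 − 6·25 − 3·107 = -355
  P = 120 + 4·(-355) = -1300
  R = 133 − 5·(-1300) = 6633
Policy A (A − 14):
  T = 12
  A = 25 − 14 = 11
  N = 196 + 3·12 − 5·11 = 177
  Y = 44 + 6·12 − 6·11 − 3·177 = -481
  P = 120 + 4·(-481) = -1804
  R = 133 − 5·(-1804) = 9153
Change in R: 9153 − 6633 = 2520

2520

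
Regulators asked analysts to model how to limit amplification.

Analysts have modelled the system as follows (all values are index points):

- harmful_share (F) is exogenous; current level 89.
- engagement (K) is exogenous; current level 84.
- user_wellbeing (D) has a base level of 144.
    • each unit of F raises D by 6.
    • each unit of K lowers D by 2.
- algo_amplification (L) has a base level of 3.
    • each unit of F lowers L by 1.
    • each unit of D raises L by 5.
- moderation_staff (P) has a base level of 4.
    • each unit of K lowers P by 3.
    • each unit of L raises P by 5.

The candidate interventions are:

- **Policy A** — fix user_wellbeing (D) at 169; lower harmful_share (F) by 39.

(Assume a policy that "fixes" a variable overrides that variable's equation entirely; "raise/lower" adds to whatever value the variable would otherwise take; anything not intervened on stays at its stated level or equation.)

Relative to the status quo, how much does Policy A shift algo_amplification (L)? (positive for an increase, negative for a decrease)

Baseline:
  F = 89
  K = 84
  D = 144 + 6·89 − 2·84 = 510
  L = 3 − 89 + 5·510 = 2464
Policy A (D := 169, F − 39):
  F = 89 − 39 = 50
  K = 84
  D = 169
  L = 3 − 50 + 5·169 = 798
Change in L: 798 − 2464 = -1666

-1666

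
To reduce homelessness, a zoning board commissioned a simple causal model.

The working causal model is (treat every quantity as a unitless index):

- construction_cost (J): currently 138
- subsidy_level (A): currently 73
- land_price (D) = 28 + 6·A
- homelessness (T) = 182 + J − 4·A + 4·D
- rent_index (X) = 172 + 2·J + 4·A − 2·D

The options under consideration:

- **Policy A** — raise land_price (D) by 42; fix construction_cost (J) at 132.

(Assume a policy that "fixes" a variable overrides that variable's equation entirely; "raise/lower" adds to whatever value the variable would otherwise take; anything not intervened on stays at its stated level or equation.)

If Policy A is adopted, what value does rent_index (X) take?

Policy A (D + 42, J := 132):
  J = 132
  A = 73
  D = 28 + 6·73 (+42 from intervention) = 508
  X = 172 + 2·132 + 4·73 − 2·508 = -288

-288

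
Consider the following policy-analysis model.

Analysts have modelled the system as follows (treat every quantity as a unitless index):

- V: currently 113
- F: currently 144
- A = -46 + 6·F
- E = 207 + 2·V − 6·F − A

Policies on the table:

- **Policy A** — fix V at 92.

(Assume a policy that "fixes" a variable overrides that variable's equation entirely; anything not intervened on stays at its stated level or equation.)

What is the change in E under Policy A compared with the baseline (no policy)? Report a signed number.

-42

Baseline:
  V = 113
  F = 144
  A = -46 + 6·144 = 818
  E = 207 + 2·113 − 6·144 − 818 = -1249
Policy A (V := 92):
  V = 92
  F = 144
  A = -46 + 6·144 = 818
  E = 207 + 2·92 − 6·144 − 818 = -1291
Change in E: -1291 − (-1249) = -42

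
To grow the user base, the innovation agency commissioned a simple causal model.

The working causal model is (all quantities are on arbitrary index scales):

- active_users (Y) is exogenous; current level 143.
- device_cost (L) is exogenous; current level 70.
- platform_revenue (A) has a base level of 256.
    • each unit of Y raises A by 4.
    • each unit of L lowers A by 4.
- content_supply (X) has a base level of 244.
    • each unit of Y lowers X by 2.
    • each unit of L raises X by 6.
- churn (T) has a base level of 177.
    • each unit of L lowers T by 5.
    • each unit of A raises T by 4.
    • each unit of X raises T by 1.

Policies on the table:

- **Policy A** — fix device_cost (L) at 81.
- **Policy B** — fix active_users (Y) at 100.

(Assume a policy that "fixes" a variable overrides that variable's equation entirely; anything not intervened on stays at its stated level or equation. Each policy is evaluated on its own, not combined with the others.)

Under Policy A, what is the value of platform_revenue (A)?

Policy A (L := 81):
  Y = 143
  L = 81
  A = 256 + 4·143 − 4·81 = 504

504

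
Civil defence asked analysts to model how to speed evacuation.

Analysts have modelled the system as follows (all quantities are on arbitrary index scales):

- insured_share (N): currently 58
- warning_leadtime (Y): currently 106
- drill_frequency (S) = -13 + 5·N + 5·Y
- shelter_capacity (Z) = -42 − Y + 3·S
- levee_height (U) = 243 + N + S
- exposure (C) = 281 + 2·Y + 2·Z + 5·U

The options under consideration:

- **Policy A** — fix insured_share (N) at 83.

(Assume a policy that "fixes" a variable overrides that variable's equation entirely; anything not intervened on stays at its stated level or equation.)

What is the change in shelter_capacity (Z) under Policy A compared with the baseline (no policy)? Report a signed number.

375

Baseline:
  N = 58
  Y = 106
  S = -13 + 5·58 + 5·106 = 807
  Z = -42 − 106 + 3·807 = 2273
Policy A (N := 83):
  N = 83
  Y = 106
  S = -13 + 5·83 + 5·106 = 932
  Z = -42 − 106 + 3·932 = 2648
Change in Z: 2648 − 2273 = 375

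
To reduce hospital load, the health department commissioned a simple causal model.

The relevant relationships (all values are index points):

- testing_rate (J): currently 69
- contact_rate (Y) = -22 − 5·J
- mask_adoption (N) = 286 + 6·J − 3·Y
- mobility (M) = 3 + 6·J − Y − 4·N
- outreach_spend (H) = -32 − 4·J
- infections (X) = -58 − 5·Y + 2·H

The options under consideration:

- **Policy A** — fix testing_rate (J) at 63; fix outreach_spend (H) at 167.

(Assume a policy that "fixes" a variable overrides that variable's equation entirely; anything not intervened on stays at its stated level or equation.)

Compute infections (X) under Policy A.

1961

Policy A (J := 63, H := 167):
  J = 63
  Y = -22 − 5·63 = -337
  H = 167
  X = -58 − 5·(-337) + 2·167 = 1961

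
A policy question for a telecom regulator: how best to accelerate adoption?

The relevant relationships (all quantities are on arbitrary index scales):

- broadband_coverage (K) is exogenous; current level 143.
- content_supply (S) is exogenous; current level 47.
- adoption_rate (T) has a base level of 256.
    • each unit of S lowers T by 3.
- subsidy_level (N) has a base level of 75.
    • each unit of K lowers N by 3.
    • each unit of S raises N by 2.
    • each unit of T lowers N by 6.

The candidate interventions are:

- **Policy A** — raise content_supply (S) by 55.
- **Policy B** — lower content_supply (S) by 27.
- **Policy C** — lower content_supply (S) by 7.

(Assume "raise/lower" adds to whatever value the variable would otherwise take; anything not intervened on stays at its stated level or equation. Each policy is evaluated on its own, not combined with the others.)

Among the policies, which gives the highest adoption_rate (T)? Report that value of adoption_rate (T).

Policy A (S + 55):
  S = 47 + 55 = 102
  T = 256 − 3·102 = -50
Policy B (S − 27):
  S = 47 − 27 = 20
  T = 256 − 3·20 = 196
Policy C (S − 7):
  S = 47 − 7 = 40
  T = 256 − 3·40 = 136
Comparing — Policy A: T=-50, Policy B: T=196, Policy C: T=136. Highest is 196 (Policy B).

196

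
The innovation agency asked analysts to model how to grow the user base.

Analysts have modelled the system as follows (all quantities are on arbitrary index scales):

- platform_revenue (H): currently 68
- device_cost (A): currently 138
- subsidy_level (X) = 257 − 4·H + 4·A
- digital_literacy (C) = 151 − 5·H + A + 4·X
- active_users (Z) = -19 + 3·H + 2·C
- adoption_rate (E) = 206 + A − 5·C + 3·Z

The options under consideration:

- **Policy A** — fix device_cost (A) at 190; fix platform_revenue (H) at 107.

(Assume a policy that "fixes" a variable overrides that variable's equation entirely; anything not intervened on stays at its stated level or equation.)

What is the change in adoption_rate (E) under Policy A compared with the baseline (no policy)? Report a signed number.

468

Baseline:
  H = 68
  A = 138
  X = 257 − 4·68 + 4·138 = 537
  C = 151 − 5·68 + 138 + 4·537 = 2097
  Z = -19 + 3·68 + 2·2097 = 4379
  E = 206 + 138 − 5·2097 + 3·4379 = 2996
Policy A (A := 190, H := 107):
  H = 107
  A = 190
  X = 257 − 4·107 + 4·190 = 589
  C = 151 − 5·107 + 190 + 4·589 = 2162
  Z = -19 + 3·107 + 2·2162 = 4626
  E = 206 + 190 − 5·2162 + 3·4626 = 3464
Change in E: 3464 − 2996 = 468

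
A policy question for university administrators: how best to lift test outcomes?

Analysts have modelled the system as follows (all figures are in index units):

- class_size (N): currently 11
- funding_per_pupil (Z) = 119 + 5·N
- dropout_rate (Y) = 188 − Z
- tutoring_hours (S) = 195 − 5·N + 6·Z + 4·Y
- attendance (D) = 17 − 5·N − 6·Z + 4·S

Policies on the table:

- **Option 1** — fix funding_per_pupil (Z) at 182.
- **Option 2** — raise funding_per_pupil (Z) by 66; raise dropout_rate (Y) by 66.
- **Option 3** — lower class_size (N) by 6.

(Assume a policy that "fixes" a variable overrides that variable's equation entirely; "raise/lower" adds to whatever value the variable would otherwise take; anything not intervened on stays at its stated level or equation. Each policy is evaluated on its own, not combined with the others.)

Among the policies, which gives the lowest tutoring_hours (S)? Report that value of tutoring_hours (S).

1210

Option 1 (Z := 182):
  N = 11
  Z = 182
  Y = 188 − 182 = 6
  S = 195 − 5·11 + 6·182 + 4·6 = 1256
Option 2 (Z + 66, Y + 66):
  N = 11
  Z = 119 + 5·11 (+66 from intervention) = 240
  Y = 188 − 240 (+66 from intervention) = 14
  S = 195 − 5·11 + 6·240 + 4·14 = 1636
Option 3 (N − 6):
  N = 11 − 6 = 5
  Z = 119 + 5·5 = 144
  Y = 188 − 144 = 44
  S = 195 − 5·5 + 6·144 + 4·44 = 1210
Comparing — Option 1: S=1256, Option 2: S=1636, Option 3: S=1210. Lowest is 1210 (Option 3).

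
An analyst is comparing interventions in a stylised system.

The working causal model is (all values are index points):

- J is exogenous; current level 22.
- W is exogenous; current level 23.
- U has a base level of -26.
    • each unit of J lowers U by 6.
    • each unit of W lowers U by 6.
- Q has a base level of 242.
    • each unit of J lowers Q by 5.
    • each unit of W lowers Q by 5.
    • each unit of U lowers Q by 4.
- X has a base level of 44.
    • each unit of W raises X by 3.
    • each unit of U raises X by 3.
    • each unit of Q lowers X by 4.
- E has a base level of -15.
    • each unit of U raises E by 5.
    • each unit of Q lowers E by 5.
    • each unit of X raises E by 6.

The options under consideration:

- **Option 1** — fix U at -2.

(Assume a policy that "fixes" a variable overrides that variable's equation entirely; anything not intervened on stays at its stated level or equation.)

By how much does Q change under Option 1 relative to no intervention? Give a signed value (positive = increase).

Baseline:
  J = 22
  W = 23
  U = -26 − 6·22 − 6·23 = -296
  Q = 242 − 5·22 − 5·23 − 4·(-296) = 1201
Option 1 (U := -2):
  J = 22
  W = 23
  U = -2
  Q = 242 − 5·22 − 5·23 − 4·(-2) = 25
Change in Q: 25 − 1201 = -1176

-1176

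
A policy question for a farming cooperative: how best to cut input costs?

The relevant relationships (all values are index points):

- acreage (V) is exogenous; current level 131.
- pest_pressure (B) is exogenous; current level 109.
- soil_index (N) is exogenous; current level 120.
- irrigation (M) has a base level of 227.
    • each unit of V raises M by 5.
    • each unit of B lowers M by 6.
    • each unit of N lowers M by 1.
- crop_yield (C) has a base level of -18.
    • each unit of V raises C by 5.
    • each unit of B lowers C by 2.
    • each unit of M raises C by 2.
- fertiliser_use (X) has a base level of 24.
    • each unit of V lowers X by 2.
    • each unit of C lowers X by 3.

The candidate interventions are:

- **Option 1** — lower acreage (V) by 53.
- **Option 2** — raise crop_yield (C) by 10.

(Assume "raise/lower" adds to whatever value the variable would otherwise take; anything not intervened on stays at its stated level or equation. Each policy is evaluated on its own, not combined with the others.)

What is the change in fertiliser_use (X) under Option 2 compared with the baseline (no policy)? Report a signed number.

Baseline:
  V = 131
  B = 109
  N = 120
  M = 227 + 5·131 − 6·109 − 120 = 108
  C = -18 + 5·131 − 2·109 + 2·108 = 635
  X = 24 − 2·131 − 3·635 = -2143
Option 2 (C + 10):
  V = 131
  B = 109
  N = 120
  M = 227 + 5·131 − 6·109 − 120 = 108
  C = -18 + 5·131 − 2·109 + 2·108 (+10 from intervention) = 645
  X = 24 − 2·131 − 3·645 = -2173
Change in X: -2173 − (-2143) = -30

-30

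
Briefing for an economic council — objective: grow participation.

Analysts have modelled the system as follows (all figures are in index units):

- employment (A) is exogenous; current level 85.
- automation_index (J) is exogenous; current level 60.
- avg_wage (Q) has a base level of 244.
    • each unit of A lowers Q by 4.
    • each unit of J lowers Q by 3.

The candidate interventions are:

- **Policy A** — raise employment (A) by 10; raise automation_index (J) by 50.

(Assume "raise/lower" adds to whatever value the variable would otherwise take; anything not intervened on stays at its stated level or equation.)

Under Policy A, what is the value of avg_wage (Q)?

-466

Policy A (A + 10, J + 50):
  A = 85 + 10 = 95
  J = 60 + 50 = 110
  Q = 244 − 4·95 − 3·110 = -466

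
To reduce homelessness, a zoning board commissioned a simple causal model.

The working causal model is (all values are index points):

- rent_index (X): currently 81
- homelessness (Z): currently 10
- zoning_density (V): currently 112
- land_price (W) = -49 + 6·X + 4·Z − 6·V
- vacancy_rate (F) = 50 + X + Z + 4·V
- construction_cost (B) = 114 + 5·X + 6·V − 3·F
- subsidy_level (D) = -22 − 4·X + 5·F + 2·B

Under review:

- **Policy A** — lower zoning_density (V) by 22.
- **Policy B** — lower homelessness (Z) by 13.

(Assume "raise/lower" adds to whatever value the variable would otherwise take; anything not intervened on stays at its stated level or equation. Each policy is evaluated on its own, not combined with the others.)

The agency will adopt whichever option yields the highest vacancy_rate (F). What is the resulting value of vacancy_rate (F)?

576

Policy A (V − 22):
  X = 81
  Z = 10
  V = 112 − 22 = 90
  F = 50 + 81 + 10 + 4·90 = 501
Policy B (Z − 13):
  X = 81
  Z = 10 − 13 = -3
  V = 112
  F = 50 + 81 + (-3) + 4·112 = 576
Comparing — Policy A: F=501, Policy B: F=576. Highest is 576 (Policy B).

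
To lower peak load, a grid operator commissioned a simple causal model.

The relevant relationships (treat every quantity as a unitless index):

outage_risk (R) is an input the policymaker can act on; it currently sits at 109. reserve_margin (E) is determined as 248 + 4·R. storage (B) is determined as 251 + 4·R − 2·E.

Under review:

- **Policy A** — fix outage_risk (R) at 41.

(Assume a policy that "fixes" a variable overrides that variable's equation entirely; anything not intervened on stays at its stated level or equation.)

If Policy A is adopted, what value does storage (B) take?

-409

Policy A (R := 41):
  R = 41
  E = 248 + 4·41 = 412
  B = 251 + 4·41 − 2·412 = -409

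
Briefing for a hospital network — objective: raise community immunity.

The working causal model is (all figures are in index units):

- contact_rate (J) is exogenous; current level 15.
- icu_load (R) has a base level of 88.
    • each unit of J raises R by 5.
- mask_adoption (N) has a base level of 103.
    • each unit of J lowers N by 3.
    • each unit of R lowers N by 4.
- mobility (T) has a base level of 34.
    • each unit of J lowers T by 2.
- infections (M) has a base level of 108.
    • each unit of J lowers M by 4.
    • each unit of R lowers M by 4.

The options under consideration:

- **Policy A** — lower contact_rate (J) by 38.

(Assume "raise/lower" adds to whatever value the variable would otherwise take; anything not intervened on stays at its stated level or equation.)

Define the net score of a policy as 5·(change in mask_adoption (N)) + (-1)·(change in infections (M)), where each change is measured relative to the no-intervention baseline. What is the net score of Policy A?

Baseline:
  J = 15
  R = 88 + 5·15 = 163
  N = 103 − 3·15 − 4·163 = -594
  M = 108 − 4·15 − 4·163 = -604
Policy A (J − 38):
  J = 15 − 38 = -23
  R = 88 + 5·(-23) = -27
  N = 103 − 3·(-23) − 4·(-27) = 280
  M = 108 − 4·(-23) − 4·(-27) = 308
ΔN = 280 − (-594) = 874; ΔM = 308 − (-604) = 912
Score = 5·874 + (-1)·912 = 3458

3458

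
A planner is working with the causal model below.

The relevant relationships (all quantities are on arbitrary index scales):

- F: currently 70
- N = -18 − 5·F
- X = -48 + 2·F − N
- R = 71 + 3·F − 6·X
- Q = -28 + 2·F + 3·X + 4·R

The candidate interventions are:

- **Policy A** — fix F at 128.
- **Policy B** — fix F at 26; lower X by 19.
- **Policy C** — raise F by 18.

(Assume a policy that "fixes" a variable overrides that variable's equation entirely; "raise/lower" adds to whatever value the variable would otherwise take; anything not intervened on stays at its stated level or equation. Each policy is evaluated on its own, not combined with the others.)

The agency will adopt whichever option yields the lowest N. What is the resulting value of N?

-658

Policy A (F := 128):
  F = 128
  N = -18 − 5·128 = -658
Policy B (F := 26, X − 19):
  F = 26
  N = -18 − 5·26 = -148
Policy C (F + 18):
  F = 70 + 18 = 88
  N = -18 − 5·88 = -458
Comparing — Policy A: N=-658, Policy B: N=-148, Policy C: N=-458. Lowest is -658 (Policy A).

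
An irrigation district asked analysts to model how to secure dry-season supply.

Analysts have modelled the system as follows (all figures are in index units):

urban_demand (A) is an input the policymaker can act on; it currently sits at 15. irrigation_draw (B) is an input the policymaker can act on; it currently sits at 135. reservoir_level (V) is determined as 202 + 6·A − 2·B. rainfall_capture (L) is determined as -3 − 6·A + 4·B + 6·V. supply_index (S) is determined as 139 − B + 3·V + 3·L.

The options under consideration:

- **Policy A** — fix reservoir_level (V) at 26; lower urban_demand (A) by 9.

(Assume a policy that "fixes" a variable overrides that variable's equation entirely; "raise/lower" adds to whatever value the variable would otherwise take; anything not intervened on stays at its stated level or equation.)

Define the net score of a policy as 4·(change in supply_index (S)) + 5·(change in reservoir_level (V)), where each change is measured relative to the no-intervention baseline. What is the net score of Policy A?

Baseline:
  A = 15
  B = 135
  V = 202 + 6·15 − 2·135 = 22
  L = -3 − 6·15 + 4·135 + 6·22 = 579
  S = 139 − 135 + 3·22 + 3·579 = 1807
Policy A (V := 26, A − 9):
  A = 15 − 9 = 6
  B = 135
  V = 26
  L = -3 − 6·6 + 4·135 + 6·26 = 657
  S = 139 − 135 + 3·26 + 3·657 = 2053
ΔS = 2053 − 1807 = 246; ΔV = 26 − 22 = 4
Score = 4·246 + 5·4 = 1004

1004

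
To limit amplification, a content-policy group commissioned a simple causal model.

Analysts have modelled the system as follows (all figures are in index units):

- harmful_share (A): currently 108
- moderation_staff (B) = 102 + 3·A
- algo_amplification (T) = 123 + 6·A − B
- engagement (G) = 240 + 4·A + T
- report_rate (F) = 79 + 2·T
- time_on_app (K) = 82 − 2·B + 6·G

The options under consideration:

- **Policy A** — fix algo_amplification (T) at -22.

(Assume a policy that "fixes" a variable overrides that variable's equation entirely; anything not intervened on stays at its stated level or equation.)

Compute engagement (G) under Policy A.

Policy A (T := -22):
  A = 108
  B = 102 + 3·108 = 426
  T = -22
  G = 240 + 4·108 + (-22) = 650

650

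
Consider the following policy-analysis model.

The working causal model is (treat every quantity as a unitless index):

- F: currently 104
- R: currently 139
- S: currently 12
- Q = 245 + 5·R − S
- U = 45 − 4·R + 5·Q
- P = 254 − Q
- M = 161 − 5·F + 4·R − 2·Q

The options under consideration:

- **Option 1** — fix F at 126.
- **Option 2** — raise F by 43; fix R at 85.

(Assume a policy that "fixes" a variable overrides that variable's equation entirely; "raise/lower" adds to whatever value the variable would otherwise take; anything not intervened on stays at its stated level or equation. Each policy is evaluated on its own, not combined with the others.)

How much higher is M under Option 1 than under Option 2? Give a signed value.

-219

Option 1 (F := 126):
  F = 126
  R = 139
  S = 12
  Q = 245 + 5·139 − 12 = 928
  M = 161 − 5·126 + 4·139 − 2·928 = -1769
Option 2 (F + 43, R := 85):
  F = 104 + 43 = 147
  R = 85
  S = 12
  Q = 245 + 5·85 − 12 = 658
  M = 161 − 5·147 + 4·85 − 2·658 = -1550
M: -1769 − (-1550) = -219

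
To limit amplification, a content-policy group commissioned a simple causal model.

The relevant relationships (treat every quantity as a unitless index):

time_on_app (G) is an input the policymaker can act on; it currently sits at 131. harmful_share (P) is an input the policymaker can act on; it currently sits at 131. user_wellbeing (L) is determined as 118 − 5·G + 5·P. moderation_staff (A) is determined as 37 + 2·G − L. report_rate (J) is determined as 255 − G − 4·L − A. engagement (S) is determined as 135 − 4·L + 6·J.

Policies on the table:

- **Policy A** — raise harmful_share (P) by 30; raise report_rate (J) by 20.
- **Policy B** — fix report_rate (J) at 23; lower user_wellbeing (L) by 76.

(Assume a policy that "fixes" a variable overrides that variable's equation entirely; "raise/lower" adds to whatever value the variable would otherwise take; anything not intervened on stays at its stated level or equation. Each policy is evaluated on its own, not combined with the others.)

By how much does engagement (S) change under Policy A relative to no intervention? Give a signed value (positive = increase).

Baseline:
  G = 131
  P = 131
  L = 118 − 5·131 + 5·131 = 118
  A = 37 + 2·131 − 118 = 181
  J = 255 − 131 − 4·118 − 181 = -529
  S = 135 − 4·118 + 6·(-529) = -3511
Policy A (P + 30, J + 20):
  G = 131
  P = 131 + 30 = 161
  L = 118 − 5·131 + 5·161 = 268
  A = 37 + 2·131 − 268 = 31
  J = 255 − 131 − 4·268 − 31 (+20 from intervention) = -959
  S = 135 − 4·268 + 6·(-959) = -6691
Change in S: -6691 − (-3511) = -3180

-3180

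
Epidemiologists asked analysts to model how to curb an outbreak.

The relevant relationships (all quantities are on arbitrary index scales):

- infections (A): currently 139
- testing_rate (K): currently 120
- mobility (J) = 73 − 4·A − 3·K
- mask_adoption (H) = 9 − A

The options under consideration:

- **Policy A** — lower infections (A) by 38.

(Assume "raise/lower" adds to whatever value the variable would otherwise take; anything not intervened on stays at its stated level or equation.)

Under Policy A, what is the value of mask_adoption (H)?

Policy A (A − 38):
  A = 139 − 38 = 101
  H = 9 − 101 = -92

-92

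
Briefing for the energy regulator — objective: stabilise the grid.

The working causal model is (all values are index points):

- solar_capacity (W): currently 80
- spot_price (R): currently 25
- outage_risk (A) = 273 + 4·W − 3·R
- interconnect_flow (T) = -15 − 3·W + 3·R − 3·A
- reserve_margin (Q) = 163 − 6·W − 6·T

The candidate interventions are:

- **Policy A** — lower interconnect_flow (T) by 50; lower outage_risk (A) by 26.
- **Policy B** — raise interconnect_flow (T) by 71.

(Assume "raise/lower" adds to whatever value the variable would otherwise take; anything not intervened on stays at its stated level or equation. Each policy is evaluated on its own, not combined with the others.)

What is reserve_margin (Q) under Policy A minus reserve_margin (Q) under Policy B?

258

Policy A (T − 50, A − 26):
  W = 80
  R = 25
  A = 273 + 4·80 − 3·25 (−26 from intervention) = 492
  T = -15 − 3·80 + 3·25 − 3·492 (−50 from intervention) = -1706
  Q = 163 − 6·80 − 6·(-1706) = 9919
Policy B (T + 71):
  W = 80
  R = 25
  A = 273 + 4·80 − 3·25 = 518
  T = -15 − 3·80 + 3·25 − 3·518 (+71 from intervention) = -1663
  Q = 163 − 6·80 − 6·(-1663) = 9661
Q: 9919 − 9661 = 258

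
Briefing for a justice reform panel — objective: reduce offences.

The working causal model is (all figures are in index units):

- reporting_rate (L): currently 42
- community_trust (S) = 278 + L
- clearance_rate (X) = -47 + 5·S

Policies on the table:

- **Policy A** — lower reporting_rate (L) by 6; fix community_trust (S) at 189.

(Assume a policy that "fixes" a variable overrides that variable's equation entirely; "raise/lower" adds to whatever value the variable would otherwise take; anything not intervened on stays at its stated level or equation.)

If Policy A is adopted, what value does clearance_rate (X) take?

Policy A (L − 6, S := 189):
  L = 42 − 6 = 36
  S = 189
  X = -47 + 5·189 = 898

898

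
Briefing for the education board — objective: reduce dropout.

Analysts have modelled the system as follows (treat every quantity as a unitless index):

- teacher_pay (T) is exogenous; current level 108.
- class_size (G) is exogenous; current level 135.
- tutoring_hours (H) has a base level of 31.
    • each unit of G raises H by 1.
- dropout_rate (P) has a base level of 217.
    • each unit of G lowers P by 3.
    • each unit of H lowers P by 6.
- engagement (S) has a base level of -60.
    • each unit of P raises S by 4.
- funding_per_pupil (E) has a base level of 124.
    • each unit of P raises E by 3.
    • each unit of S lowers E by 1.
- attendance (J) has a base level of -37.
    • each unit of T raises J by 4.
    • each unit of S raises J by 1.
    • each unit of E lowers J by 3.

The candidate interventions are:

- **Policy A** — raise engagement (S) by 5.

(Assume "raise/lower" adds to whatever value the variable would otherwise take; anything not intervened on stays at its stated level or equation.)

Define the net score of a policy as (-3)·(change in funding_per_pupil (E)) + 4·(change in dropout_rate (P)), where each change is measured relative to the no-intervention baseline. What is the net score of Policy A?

Baseline:
  G = 135
  H = 31 + 135 = 166
  P = 217 − 3·135 − 6·166 = -1184
  S = -60 + 4·(-1184) = -4796
  E = 124 + 3·(-1184) − (-4796) = 1368
Policy A (S + 5):
  G = 135
  H = 31 + 135 = 166
  P = 217 − 3·135 − 6·166 = -1184
  S = -60 + 4·(-1184) (+5 from intervention) = -4791
  E = 124 + 3·(-1184) − (-4791) = 1363
ΔE = 1363 − 1368 = -5; ΔP = -1184 − (-1184) = 0
Score = (-3)·(-5) + 4·0 = 15

15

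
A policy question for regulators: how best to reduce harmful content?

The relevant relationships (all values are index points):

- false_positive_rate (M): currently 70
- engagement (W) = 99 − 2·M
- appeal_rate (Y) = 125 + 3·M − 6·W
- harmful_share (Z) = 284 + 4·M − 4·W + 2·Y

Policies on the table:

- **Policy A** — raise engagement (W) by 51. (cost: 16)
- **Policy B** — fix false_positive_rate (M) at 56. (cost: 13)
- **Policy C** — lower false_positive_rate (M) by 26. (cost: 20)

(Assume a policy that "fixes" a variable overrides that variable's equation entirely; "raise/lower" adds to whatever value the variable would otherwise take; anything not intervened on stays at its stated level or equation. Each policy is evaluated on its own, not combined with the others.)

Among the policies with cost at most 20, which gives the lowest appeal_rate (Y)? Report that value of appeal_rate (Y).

Policy A (W + 51):
  M = 70
  W = 99 − 2·70 (+51 from intervention) = 10
  Y = 125 + 3·70 − 6·10 = 275
Policy B (M := 56):
  M = 56
  W = 99 − 2·56 = -13
  Y = 125 + 3·56 − 6·(-13) = 371
Policy C (M − 26):
  M = 70 − 26 = 44
  W = 99 − 2·44 = 11
  Y = 125 + 3·44 − 6·11 = 191
Comparing — Policy A: Y=275, Policy B: Y=371, Policy C: Y=191. Lowest is 191 (Policy C).

191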